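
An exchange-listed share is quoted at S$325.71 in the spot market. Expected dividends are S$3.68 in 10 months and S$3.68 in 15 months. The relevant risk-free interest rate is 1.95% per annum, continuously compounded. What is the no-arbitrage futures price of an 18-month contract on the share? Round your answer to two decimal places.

S$327.95

PV(dividends) I = 3.68·e^(−0.0195·10/12) + 3.68·e^(−0.0195·15/12)
I = 3.6207 + 3.5914 = 7.2121
F = (S − I)·e^(rT) = (325.71 − 7.2121) · e^(0.0195·18/12)
= 318.4979 · e^0.029250 = 318.4979 × 1.029682 = S$327.95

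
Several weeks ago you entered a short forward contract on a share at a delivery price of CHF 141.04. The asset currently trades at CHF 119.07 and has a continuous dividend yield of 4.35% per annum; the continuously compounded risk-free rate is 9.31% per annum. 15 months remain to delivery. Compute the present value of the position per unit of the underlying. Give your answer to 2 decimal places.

CHF 12.78

Current fair forward for the remaining 15 months: F = S·e^((r − q)·T), (r − q) = 0.0931 − 0.0435 = 0.0496
F = 119.07 · e^(0.0496 × 15/12) = 119.07 × 1.063962 = 126.6860
Value of long forward = (F − K)·e^(−rT) = (126.6860 − 141.04) · e^(−0.0931·15/12)
= -14.3540 × 0.890141 = -12.78
Short position value = −(long value) = CHF 12.78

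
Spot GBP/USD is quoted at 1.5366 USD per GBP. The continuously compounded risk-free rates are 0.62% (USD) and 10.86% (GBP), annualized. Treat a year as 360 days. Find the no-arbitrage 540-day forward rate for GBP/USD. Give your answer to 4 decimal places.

F = S·e^((r_USD − r_GBP)T) = 1.5366 · e^((0.0062 − 0.1086) × 540/360)
= 1.5366 · e^-0.153600 = 1.5366 × 0.857615
F = 1.3178 USD per GBP

1.3178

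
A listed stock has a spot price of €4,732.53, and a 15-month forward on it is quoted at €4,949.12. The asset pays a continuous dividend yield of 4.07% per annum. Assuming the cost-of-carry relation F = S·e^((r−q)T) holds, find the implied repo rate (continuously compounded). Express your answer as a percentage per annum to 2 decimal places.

7.65%

From F = S·e^((r−q)T): (r − q) = ln(F/S)/T
ln(4949.12/4732.53) = ln(1.045766) = 0.044750
(r − q) = 0.044750 / (15/12) = 0.035800
r = ln(F/S)/T + q = 0.035800 + 0.0407 = 0.076500
r = 7.65%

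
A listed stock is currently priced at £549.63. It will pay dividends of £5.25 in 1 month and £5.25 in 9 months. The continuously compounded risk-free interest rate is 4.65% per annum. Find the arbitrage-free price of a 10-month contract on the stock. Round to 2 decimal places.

PV(dividends) I = 5.25·e^(−0.0465·1/12) + 5.25·e^(−0.0465·9/12)
I = 5.2297 + 5.0701 = 10.2998
F = (S − I)·e^(rT) = (549.63 − 10.2998) · e^(0.0465·10/12)
= 539.3302 · e^0.038750 = 539.3302 × 1.039511 = £560.64

£560.64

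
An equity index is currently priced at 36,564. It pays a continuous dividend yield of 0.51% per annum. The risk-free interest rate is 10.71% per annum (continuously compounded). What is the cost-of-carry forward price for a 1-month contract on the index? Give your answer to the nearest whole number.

F = S·e^((r − q)T) = 36564 · e^((0.1071 − 0.0051) × 1/12)
= 36564 · e^0.008500 = 36564 × 1.008536
F = 36,876

36,876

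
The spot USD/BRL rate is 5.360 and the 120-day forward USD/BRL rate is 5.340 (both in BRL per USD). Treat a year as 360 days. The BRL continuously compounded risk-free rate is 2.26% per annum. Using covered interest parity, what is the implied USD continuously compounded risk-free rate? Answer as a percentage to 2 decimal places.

3.38%

F = S·e^((r_BRL − r_USD)T) ⇒ r_USD = r_BRL − ln(F/S)/T
ln(5.340/5.360) = -0.003738; /(120/360) = -0.011214
r_USD = 0.0226 + 0.011214 = 0.033814
r_USD = 3.38%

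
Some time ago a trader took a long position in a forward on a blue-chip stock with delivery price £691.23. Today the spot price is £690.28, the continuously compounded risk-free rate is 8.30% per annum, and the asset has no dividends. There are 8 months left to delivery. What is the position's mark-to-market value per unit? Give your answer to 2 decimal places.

£36.26

Current fair forward for the remaining 8 months: F = S·e^(r·T), r = 0.0830
F = 690.28 · e^(0.0830 × 8/12) = 690.28 × 1.056893 = 729.5521
Value of long forward = (F − K)·e^(−rT) = (729.5521 − 691.23) · e^(−0.0830·8/12)
= 38.3221 × 0.946170 = 36.26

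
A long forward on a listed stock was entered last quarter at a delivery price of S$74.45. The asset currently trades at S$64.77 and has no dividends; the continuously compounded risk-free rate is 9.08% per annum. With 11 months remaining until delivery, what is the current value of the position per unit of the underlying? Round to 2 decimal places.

Current fair forward for the remaining 11 months: F = S·e^(r·T), r = 0.0908
F = 64.77 · e^(0.0908 × 11/12) = 64.77 × 1.086795 = 70.3917
Value of long forward = (F − K)·e^(−rT) = (70.3917 − 74.45) · e^(−0.0908·11/12)
= -4.0583 × 0.920136 = -3.73

-S$3.73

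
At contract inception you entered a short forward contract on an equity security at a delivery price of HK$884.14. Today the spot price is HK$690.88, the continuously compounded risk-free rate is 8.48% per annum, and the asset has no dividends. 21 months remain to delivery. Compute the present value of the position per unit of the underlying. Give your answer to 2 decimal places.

HK$71.32

Current fair forward for the remaining 21 months: F = S·e^(r·T), r = 0.0848
F = 690.88 · e^(0.0848 × 21/12) = 690.88 × 1.159977 = 801.4049
Value of long forward = (F − K)·e^(−rT) = (801.4049 − 884.14) · e^(−0.0848·21/12)
= -82.7351 × 0.862086 = -71.32
Short position value = −(long value) = HK$71.32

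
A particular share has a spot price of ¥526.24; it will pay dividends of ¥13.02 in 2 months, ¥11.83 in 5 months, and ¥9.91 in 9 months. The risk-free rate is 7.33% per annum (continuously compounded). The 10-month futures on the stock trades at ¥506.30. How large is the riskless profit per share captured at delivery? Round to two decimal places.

PV(dividends) I = 13.02·e^(−0.0733·2/12) + 11.83·e^(−0.0733·5/12) + 9.91·e^(−0.0733·9/12) = 33.7160
Fair futures F* = (S − I)·e^(rT) = (526.24 − 33.7160)·e^0.061083 = 492.5240 × 1.062987 = 523.5466
Market ¥506.30 < fair 523.5466: forward underpriced → reverse cash-and-carry (short the stock, invest proceeds at r, pay the dividends, go long the forward).
Profit at T = |F_mkt − F*| = |506.30 − 523.5466| = ¥17.25 per share

¥17.25 per share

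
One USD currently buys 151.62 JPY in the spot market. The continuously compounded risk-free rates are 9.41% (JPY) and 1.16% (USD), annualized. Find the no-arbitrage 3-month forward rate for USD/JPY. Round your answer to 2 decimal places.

154.78

F = S·e^((r_JPY − r_USD)T) = 151.62 · e^((0.0941 − 0.0116) × 3/12)
= 151.62 · e^0.020625 = 151.62 × 1.020839
F = 154.78 JPY per USD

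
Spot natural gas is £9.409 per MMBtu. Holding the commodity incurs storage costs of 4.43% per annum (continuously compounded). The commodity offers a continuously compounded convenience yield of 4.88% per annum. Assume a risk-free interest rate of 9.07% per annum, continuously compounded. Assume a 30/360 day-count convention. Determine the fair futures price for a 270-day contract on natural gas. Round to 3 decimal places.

Net carry = r + u − y = 0.0907 + 0.0443 − 0.0488 = 0.0862
F = S·e^((r+u−y)T) = 9.409 · e^(0.0862 × 270/360) = 9.409 · e^0.064650
= 9.409 × 1.066786 = £10.037 per MMBtu

£10.037 per MMBtu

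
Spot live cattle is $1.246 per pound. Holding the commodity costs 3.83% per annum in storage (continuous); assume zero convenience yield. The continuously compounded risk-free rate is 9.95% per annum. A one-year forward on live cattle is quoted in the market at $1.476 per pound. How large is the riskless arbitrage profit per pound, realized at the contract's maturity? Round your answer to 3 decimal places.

Fair forward: F* = S·e^(carry·T), with carry = (r + u) = 0.0995 + 0.0383 = 0.1378
F* = 1.246 · e^(0.1378 × 12/12) = 1.246 · e^0.137800 = 1.246 × 1.147746 = $1.4301
Market $1.476 > fair $1.4301: forward overpriced → cash-and-carry (buy spot, short the forward).
At maturity, profit = |F_mkt − F*| = |1.476 − 1.4301| = $0.046 per pound

$0.046 per pound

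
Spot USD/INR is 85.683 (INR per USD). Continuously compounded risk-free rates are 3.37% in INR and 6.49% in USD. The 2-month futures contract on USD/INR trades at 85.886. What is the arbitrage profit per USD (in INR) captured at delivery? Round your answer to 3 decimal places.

Fair futures: F* = S·e^(carry·T), with carry = (r_INR − r_USD) = 0.0337 − 0.0649 = -0.0312
F* = 85.683 · e^(-0.0312 × 2/12) = 85.683 · e^-0.005200 = 85.683 × 0.994813 = 85.2386
Market 85.886 > fair 85.2386: forward overpriced → cash-and-carry (buy spot, short the forward).
At maturity, profit = |F_mkt − F*| = |85.886 − 85.2386| = 0.647 per USD (in INR)

0.647 per USD (in INR)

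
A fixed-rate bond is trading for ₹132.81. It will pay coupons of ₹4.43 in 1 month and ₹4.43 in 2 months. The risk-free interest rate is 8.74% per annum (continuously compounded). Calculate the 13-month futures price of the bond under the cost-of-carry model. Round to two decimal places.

PV(coupons) I = 4.43·e^(−0.0874·1/12) + 4.43·e^(−0.0874·2/12)
I = 4.3979 + 4.3659 = 8.7638
F = (S − I)·e^(rT) = (132.81 − 8.7638) · e^(0.0874·13/12)
= 124.0462 · e^0.094683 = 124.0462 × 1.099310 = ₹136.37

₹136.37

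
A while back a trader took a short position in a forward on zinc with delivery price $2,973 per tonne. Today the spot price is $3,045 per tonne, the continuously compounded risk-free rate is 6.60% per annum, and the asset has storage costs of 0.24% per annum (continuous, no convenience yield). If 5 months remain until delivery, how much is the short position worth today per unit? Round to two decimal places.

-$155.69 per tonne

Current fair forward for the remaining 5 months: F = S·e^((r + u)·T), (r + u) = 0.0660 + 0.0024 = 0.0684
F = 3045 · e^(0.0684 × 5/12) = 3045 × 1.02891001 = 3133.0310
Value of long forward = (F − K)·e^(−rT) = (3133.0310 − 2973) · e^(−0.0660·5/12)
= 160.0310 × 0.97287468 = 155.69
Short position value = −(long value) = -$155.69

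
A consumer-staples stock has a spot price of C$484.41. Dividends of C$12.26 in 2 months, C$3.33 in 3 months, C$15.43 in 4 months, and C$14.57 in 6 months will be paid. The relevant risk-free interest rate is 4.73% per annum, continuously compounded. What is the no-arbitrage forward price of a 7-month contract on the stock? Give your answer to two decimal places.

PV(dividends) I = 12.26·e^(−0.0473·2/12) + 3.33·e^(−0.0473·3/12) + 15.43·e^(−0.0473·4/12) + 14.57·e^(−0.0473·6/12)
I = 12.1637 + 3.2909 + 15.1886 + 14.2295 = 44.8727
F = (S − I)·e^(rT) = (484.41 − 44.8727) · e^(0.0473·7/12)
= 439.5373 · e^0.027592 = 439.5373 × 1.027976 = C$451.83

C$451.83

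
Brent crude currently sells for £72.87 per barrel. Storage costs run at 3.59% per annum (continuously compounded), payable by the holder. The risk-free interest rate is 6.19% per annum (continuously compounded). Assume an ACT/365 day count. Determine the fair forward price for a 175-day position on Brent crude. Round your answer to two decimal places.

£76.37 per barrel

Net carry = r + u − y = 0.0619 + 0.0359 − 0.0000 = 0.0978
F = S·e^((r+u−y)T) = 72.87 · e^(0.0978 × 175/365) = 72.87 · e^0.046890
= 72.87 × 1.048007 = £76.37 per barrel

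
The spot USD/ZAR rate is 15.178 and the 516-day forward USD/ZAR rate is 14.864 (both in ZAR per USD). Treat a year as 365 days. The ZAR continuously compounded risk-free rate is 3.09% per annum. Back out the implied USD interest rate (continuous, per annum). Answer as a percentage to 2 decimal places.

F = S·e^((r_ZAR − r_USD)T) ⇒ r_USD = r_ZAR − ln(F/S)/T
ln(14.864/15.178) = -0.020905; /(516/365) = -0.014787
r_USD = 0.0309 + 0.014787 = 0.045687
r_USD = 4.57%

4.57%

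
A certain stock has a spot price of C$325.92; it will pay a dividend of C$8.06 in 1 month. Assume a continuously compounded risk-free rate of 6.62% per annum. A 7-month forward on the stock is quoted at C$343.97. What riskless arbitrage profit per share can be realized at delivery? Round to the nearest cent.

C$13.55 per share

PV(dividends) I = 8.06·e^(−0.0662·1/12) = 8.0157
Fair forward F* = (S − I)·e^(rT) = (325.92 − 8.0157)·e^0.038617 = 317.9043 × 1.039372 = 330.4208
Market C$343.97 > fair 330.4208: forward overpriced → cash-and-carry (borrow at r, buy the stock and collect the dividends, short the forward).
Profit at T = |F_mkt − F*| = |343.97 − 330.4208| = C$13.55 per share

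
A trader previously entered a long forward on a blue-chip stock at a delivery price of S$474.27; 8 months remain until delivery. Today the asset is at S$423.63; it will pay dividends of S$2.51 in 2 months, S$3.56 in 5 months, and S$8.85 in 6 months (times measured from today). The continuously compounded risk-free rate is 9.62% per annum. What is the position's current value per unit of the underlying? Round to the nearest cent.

-S$35.50

PV(remaining dividends) I = 2.51·e^(−0.0962·2/12) + 3.56·e^(−0.0962·5/12) + 8.85·e^(−0.0962·6/12) = 14.3246
Current forward F = (S − I)·e^(rT) = (423.63 − 14.3246)·e^(0.0962·8/12) = 409.3054 × 1.066235 = 436.4157
Value (long) = (F − K)·e^(−rT) = (436.4157 − 474.27) × 0.937880 = -35.5028
Value = -S$35.50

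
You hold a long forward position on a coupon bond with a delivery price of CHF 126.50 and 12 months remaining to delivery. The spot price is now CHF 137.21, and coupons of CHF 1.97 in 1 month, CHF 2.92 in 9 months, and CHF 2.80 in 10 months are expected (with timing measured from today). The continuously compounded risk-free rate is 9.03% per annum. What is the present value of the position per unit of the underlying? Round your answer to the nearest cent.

CHF 14.35

PV(remaining coupons) I = 1.97·e^(−0.0903·1/12) + 2.92·e^(−0.0903·9/12) + 2.80·e^(−0.0903·10/12) = 7.2811
Current forward F = (S − I)·e^(rT) = (137.21 − 7.2811)·e^(0.0903·12/12) = 129.9289 × 1.094503 = 142.2076
Value (long) = (F − K)·e^(−rT) = (142.2076 − 126.50) × 0.913657 = 14.3514
Value = CHF 14.35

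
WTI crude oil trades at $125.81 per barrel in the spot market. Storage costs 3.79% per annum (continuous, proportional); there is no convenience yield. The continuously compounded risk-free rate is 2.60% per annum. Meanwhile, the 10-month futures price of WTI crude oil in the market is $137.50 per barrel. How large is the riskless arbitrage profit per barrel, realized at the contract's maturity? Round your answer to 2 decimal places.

Fair futures: F* = S·e^(carry·T), with carry = (r + u) = 0.0260 + 0.0379 = 0.0639
F* = 125.81 · e^(0.0639 × 10/12) = 125.81 · e^0.053250 = 125.81 × 1.054693 = $132.6909
Market $137.50 > fair $132.6909: forward overpriced → cash-and-carry (buy spot, short the forward).
At maturity, profit = |F_mkt − F*| = |137.50 − 132.6909| = $4.81 per barrel

$4.81 per barrel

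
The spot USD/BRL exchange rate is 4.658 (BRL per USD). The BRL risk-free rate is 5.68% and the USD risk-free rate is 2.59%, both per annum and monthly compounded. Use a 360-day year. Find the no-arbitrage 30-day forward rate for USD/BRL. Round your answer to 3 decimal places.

4.670

By covered interest parity, F = S · (1+r_BRL/12)^(12T) / (1+r_USD/12)^(12T)
= 4.658 × 1.004733 / 1.002158 = 4.658 × 1.002569
F = 4.670 BRL per USD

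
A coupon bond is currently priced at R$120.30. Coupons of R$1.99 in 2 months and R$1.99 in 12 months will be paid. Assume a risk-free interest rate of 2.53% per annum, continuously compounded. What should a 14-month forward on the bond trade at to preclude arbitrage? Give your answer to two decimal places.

PV(coupons) I = 1.99·e^(−0.0253·2/12) + 1.99·e^(−0.0253·12/12)
I = 1.9816 + 1.9403 = 3.9219
F = (S − I)·e^(rT) = (120.30 − 3.9219) · e^(0.0253·14/12)
= 116.3781 · e^0.029517 = 116.3781 × 1.029957 = R$119.86

R$119.86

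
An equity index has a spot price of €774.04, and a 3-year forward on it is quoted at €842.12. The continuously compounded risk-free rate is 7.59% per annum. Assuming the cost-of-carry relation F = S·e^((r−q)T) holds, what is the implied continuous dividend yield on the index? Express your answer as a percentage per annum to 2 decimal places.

4.78%

From F = S·e^((r−q)T): (r − q) = ln(F/S)/T
ln(842.12/774.04) = ln(1.087954) = 0.084299
(r − q) = 0.084299 / (3) = 0.028100
q = r − ln(F/S)/T = 0.0759 − 0.028100 = 0.047800
q = 4.78%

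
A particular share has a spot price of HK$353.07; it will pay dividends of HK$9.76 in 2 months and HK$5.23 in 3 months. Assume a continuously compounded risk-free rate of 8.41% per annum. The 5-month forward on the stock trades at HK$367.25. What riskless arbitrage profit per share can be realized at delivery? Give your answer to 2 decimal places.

HK$16.86 per share

PV(dividends) I = 9.76·e^(−0.0841·2/12) + 5.23·e^(−0.0841·3/12) = 14.7453
Fair forward F* = (S − I)·e^(rT) = (353.07 − 14.7453)·e^0.035042 = 338.3247 × 1.035663 = 350.3904
Market HK$367.25 > fair 350.3904: forward overpriced → cash-and-carry (borrow at r, buy the stock and collect the dividends, short the forward).
Profit at T = |F_mkt − F*| = |367.25 − 350.3904| = HK$16.86 per share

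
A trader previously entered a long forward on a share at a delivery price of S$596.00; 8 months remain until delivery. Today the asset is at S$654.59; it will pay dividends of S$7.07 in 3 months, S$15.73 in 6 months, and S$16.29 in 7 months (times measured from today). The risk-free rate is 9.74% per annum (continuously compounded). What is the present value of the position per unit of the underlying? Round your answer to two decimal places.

PV(remaining dividends) I = 7.07·e^(−0.0974·3/12) + 15.73·e^(−0.0974·6/12) + 16.29·e^(−0.0974·7/12) = 37.2725
Current forward F = (S − I)·e^(rT) = (654.59 − 37.2725)·e^(0.0974·8/12) = 617.3175 × 1.067088 = 658.7321
Value (long) = (F − K)·e^(−rT) = (658.7321 − 596.00) × 0.937130 = 58.7881
Value = S$58.79

S$58.79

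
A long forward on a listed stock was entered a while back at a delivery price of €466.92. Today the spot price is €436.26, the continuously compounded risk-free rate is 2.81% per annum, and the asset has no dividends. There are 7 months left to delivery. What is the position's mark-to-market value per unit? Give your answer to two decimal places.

Current fair forward for the remaining 7 months: F = S·e^(r·T), r = 0.0281
F = 436.26 · e^(0.0281 × 7/12) = 436.26 × 1.016527 = 443.4701
Value of long forward = (F − K)·e^(−rT) = (443.4701 − 466.92) · e^(−0.0281·7/12)
= -23.4499 × 0.983742 = -23.07

-€23.07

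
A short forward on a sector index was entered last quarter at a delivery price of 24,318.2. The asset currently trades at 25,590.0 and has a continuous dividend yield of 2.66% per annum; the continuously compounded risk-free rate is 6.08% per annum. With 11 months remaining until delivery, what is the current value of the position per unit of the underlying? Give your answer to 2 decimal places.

Current fair forward for the remaining 11 months: F = S·e^((r − q)·T), (r − q) = 0.0608 − 0.0266 = 0.0342
F = 25590.0 · e^(0.0342 × 11/12) = 25590.0 × 1.03184659 = 26404.9542
Value of long forward = (F − K)·e^(−rT) = (26404.9542 − 24318.2) · e^(−0.0608·11/12)
= 2086.7542 × 0.94579131 = 1973.63
Short position value = −(long value) = -1973.63

-1973.63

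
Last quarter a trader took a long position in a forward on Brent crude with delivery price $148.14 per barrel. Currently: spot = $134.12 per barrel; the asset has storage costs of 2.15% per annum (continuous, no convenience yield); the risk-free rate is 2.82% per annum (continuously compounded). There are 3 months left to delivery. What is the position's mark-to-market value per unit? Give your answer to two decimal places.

Current fair forward for the remaining 3 months: F = S·e^((r + u)·T), (r + u) = 0.0282 + 0.0215 = 0.0497
F = 134.12 · e^(0.0497 × 3/12) = 134.12 × 1.012503 = 135.7969
Value of long forward = (F − K)·e^(−rT) = (135.7969 − 148.14) · e^(−0.0282·3/12)
= -12.3431 × 0.992975 = -12.26

-$12.26 per barrel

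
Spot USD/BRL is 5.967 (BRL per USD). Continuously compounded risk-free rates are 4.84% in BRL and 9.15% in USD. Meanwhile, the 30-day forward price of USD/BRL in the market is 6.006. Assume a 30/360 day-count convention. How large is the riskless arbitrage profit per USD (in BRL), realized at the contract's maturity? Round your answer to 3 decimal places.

0.060 per USD (in BRL)

Fair forward: F* = S·e^(carry·T), with carry = (r_BRL − r_USD) = 0.0484 − 0.0915 = -0.0431
F* = 5.967 · e^(-0.0431 × 30/360) = 5.967 · e^-0.003592 = 5.967 × 0.996414 = 5.9456
Market 6.006 > fair 5.9456: forward overpriced → cash-and-carry (buy spot, short the forward).
At maturity, profit = |F_mkt − F*| = |6.006 − 5.9456| = 0.060 per USD (in BRL)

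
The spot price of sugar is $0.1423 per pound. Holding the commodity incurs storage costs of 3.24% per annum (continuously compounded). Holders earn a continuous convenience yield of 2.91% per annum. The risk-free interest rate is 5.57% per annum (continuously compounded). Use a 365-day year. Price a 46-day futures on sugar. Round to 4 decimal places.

$0.1434 per pound

Net carry = r + u − y = 0.0557 + 0.0324 − 0.0291 = 0.0590
F = S·e^((r+u−y)T) = 0.1423 · e^(0.0590 × 46/365) = 0.1423 · e^0.007436
= 0.1423 × 1.007464 = $0.1434 per pound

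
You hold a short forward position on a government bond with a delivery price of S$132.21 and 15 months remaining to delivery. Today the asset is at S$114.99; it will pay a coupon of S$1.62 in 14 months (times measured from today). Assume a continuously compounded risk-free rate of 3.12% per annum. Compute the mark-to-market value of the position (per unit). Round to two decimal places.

PV(remaining coupons) I = 1.62·e^(−0.0312·14/12) = 1.5621
Current forward F = (S − I)·e^(rT) = (114.99 − 1.5621)·e^(0.0312·15/12) = 113.4279 × 1.039770 = 117.9389
Value (long) = (F − K)·e^(−rT) = (117.9389 − 132.21) × 0.961751 = -13.7252
Short position value = −(long value) = S$13.73

S$13.73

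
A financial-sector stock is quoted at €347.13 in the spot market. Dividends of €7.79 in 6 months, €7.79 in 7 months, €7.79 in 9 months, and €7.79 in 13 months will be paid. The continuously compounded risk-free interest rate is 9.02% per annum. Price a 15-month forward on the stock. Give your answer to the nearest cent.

PV(dividends) I = 7.79·e^(−0.0902·6/12) + 7.79·e^(−0.0902·7/12) + 7.79·e^(−0.0902·9/12) + 7.79·e^(−0.0902·13/12)
I = 7.4465 + 7.3907 + 7.2804 + 7.0648 = 29.1824
F = (S − I)·e^(rT) = (347.13 − 29.1824) · e^(0.0902·15/12)
= 317.9476 · e^0.112750 = 317.9476 × 1.119352 = €355.90

€355.90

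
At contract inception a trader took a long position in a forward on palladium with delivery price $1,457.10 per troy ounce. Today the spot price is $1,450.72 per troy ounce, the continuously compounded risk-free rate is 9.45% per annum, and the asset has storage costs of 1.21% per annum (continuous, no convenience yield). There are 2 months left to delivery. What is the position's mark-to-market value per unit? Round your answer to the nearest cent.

Current fair forward for the remaining 2 months: F = S·e^((r + u)·T), (r + u) = 0.0945 + 0.0121 = 0.1066
F = 1450.72 · e^(0.1066 × 2/12) = 1450.72 × 1.01792543 = 1476.7248
Value of long forward = (F − K)·e^(−rT) = (1476.7248 − 1457.10) · e^(−0.0945·2/12)
= 19.6248 × 0.98437338 = 19.32

$19.32 per troy ounce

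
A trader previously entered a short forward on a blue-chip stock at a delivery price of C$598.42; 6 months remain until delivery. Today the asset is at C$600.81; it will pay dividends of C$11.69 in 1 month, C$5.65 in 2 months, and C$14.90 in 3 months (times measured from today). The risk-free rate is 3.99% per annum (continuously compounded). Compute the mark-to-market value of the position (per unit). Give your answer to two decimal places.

C$17.81

PV(remaining dividends) I = 11.69·e^(−0.0399·1/12) + 5.65·e^(−0.0399·2/12) + 14.90·e^(−0.0399·3/12) = 32.0159
Current forward F = (S − I)·e^(rT) = (600.81 − 32.0159)·e^(0.0399·6/12) = 568.7941 × 1.020150 = 580.2553
Value (long) = (F − K)·e^(−rT) = (580.2553 − 598.42) × 0.980248 = -17.8059
Short position value = −(long value) = C$17.81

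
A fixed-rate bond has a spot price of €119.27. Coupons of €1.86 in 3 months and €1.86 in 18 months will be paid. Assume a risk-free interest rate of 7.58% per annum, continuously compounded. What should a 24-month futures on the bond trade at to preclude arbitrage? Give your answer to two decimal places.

PV(coupons) I = 1.86·e^(−0.0758·3/12) + 1.86·e^(−0.0758·18/12)
I = 1.8251 + 1.6601 = 3.4852
F = (S − I)·e^(rT) = (119.27 − 3.4852) · e^(0.0758·24/12)
= 115.7848 · e^0.151600 = 115.7848 × 1.163695 = €134.74

€134.74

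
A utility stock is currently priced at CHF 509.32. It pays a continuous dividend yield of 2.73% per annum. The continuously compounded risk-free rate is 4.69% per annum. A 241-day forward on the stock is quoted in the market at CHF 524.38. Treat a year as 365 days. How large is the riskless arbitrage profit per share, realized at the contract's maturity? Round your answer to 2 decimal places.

CHF 8.43 per share

Fair forward: F* = S·e^(carry·T), with carry = (r − q) = 0.0469 − 0.0273 = 0.0196
F* = 509.32 · e^(0.0196 × 241/365) = 509.32 · e^0.012941 = 509.32 × 1.013025 = CHF 515.9539
Market CHF 524.38 > fair CHF 515.9539: forward overpriced → cash-and-carry (buy spot, short the forward).
At maturity, profit = |F_mkt − F*| = |524.38 − 515.9539| = CHF 8.43 per share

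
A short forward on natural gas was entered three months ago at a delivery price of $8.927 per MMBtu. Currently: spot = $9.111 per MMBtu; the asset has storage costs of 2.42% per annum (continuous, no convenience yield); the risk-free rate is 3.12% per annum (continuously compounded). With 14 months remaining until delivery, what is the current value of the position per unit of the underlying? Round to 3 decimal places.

-$0.764 per MMBtu

Current fair forward for the remaining 14 months: F = S·e^((r + u)·T), (r + u) = 0.0312 + 0.0242 = 0.0554
F = 9.111 · e^(0.0554 × 14/12) = 9.111 × 1.066768 = 9.7193
Value of long forward = (F − K)·e^(−rT) = (9.7193 − 8.927) · e^(−0.0312·14/12)
= 0.7923 × 0.964255 = 0.764
Short position value = −(long value) = -$0.764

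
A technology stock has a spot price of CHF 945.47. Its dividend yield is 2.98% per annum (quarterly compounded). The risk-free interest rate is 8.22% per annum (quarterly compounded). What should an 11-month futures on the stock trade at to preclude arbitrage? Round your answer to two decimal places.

CHF 991.34

F = S · (1+r/4)^(4T) / (1+q/4)^(4T)
= 945.47 × 1.077438 / 1.027589 = 945.47 × 1.048511
F = CHF 991.34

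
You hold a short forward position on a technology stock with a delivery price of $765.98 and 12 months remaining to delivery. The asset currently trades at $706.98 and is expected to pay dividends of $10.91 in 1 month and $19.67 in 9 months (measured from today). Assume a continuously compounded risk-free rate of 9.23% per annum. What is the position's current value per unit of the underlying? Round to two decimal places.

$20.65

PV(remaining dividends) I = 10.91·e^(−0.0923·1/12) + 19.67·e^(−0.0923·9/12) = 29.1808
Current forward F = (S − I)·e^(rT) = (706.98 − 29.1808)·e^(0.0923·12/12) = 677.7992 × 1.096694 = 743.3383
Value (long) = (F − K)·e^(−rT) = (743.3383 − 765.98) × 0.911832 = -20.6454
Short position value = −(long value) = $20.65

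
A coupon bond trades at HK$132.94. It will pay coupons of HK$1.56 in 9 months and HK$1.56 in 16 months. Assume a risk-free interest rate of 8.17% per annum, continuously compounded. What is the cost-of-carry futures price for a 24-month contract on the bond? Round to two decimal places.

HK$153.16

PV(coupons) I = 1.56·e^(−0.0817·9/12) + 1.56·e^(−0.0817·16/12)
I = 1.4673 + 1.3990 = 2.8663
F = (S − I)·e^(rT) = (132.94 − 2.8663) · e^(0.0817·24/12)
= 130.0737 · e^0.163400 = 130.0737 × 1.177508 = HK$153.16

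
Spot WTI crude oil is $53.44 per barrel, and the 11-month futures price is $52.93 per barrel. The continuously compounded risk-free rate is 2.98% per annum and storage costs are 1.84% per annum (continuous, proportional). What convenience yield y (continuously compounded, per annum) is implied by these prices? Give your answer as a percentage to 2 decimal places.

F = S·e^((r+u−y)T) ⇒ (r+u−y) = ln(F/S)/T
ln(52.93/53.44) = -0.009589; /T ⇒ -0.010461
y = r + u − ln(F/S)/T = 0.0298 + 0.0184 + 0.010461 = 0.058661
y = 5.87%

5.87%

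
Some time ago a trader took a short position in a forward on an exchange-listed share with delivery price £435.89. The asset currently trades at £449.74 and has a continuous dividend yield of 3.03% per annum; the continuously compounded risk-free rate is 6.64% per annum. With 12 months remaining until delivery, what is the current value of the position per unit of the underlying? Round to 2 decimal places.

Current fair forward for the remaining 12 months: F = S·e^((r − q)·T), (r − q) = 0.0664 − 0.0303 = 0.0361
F = 449.74 · e^(0.0361 × 12/12) = 449.74 × 1.036760 = 466.2724
Value of long forward = (F − K)·e^(−rT) = (466.2724 − 435.89) · e^(−0.0664·12/12)
= 30.3824 × 0.935756 = 28.43
Short position value = −(long value) = -£28.43

-£28.43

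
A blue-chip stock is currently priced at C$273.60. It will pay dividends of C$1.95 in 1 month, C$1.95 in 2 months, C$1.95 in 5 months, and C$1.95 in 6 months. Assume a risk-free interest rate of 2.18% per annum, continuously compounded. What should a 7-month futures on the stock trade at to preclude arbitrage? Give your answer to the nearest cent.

PV(dividends) I = 1.95·e^(−0.0218·1/12) + 1.95·e^(−0.0218·2/12) + 1.95·e^(−0.0218·5/12) + 1.95·e^(−0.0218·6/12)
I = 1.9465 + 1.9429 + 1.9324 + 1.9289 = 7.7507
F = (S − I)·e^(rT) = (273.60 − 7.7507) · e^(0.0218·7/12)
= 265.8493 · e^0.012717 = 265.8493 × 1.012798 = C$269.25

C$269.25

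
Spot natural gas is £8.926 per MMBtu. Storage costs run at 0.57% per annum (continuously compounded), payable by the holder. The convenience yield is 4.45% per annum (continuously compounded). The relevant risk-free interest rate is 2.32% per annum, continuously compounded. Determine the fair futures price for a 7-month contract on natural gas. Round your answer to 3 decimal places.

£8.845 per MMBtu

Net carry = r + u − y = 0.0232 + 0.0057 − 0.0445 = -0.0156
F = S·e^((r+u−y)T) = 8.926 · e^(-0.0156 × 7/12) = 8.926 · e^-0.009100
= 8.926 × 0.990941 = £8.845 per MMBtu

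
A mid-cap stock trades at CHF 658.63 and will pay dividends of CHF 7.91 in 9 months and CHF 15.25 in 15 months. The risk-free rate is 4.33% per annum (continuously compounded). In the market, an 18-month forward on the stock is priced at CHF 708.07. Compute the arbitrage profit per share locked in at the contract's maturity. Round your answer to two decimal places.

CHF 28.83 per share

PV(dividends) I = 7.91·e^(−0.0433·9/12) + 15.25·e^(−0.0433·15/12) = 22.1038
Fair forward F* = (S − I)·e^(rT) = (658.63 − 22.1038)·e^0.064950 = 636.5262 × 1.067106 = 679.2409
Market CHF 708.07 > fair 679.2409: forward overpriced → cash-and-carry (borrow at r, buy the stock and collect the dividends, short the forward).
Profit at T = |F_mkt − F*| = |708.07 − 679.2409| = CHF 28.83 per share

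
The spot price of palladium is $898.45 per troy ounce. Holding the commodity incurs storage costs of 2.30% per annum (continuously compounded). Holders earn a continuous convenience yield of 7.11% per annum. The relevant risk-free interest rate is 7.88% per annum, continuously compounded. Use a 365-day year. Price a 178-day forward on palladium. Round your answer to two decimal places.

$912.00 per troy ounce

Net carry = r + u − y = 0.0788 + 0.0230 − 0.0711 = 0.0307
F = S·e^((r+u−y)T) = 898.45 · e^(0.0307 × 178/365) = 898.45 · e^0.014972
= 898.45 × 1.015085 = $912.00 per troy ounce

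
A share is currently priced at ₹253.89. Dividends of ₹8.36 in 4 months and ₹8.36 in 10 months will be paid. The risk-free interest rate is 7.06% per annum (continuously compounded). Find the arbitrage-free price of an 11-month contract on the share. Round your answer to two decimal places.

PV(dividends) I = 8.36·e^(−0.0706·4/12) + 8.36·e^(−0.0706·10/12)
I = 8.1656 + 7.8823 = 16.0479
F = (S − I)·e^(rT) = (253.89 − 16.0479) · e^(0.0706·11/12)
= 237.8421 · e^0.064717 = 237.8421 × 1.066857 = ₹253.74

₹253.74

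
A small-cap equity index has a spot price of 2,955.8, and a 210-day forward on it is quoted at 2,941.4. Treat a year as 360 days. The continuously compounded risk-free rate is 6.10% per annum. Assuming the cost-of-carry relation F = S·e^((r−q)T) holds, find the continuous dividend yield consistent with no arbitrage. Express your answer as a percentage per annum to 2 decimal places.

From F = S·e^((r−q)T): (r − q) = ln(F/S)/T
ln(2941.4/2955.8) = ln(0.995128) = -0.004884
(r − q) = -0.004884 / (210/360) = -0.008373
q = r − ln(F/S)/T = 0.0610 + 0.008373 = 0.069373
q = 6.94%

6.94%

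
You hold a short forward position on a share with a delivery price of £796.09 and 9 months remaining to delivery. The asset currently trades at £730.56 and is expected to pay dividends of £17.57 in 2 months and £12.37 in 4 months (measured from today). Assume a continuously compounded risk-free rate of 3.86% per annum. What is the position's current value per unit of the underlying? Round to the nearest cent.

PV(remaining dividends) I = 17.57·e^(−0.0386·2/12) + 12.37·e^(−0.0386·4/12) = 29.6692
Current forward F = (S − I)·e^(rT) = (730.56 − 29.6692)·e^(0.0386·9/12) = 700.8908 × 1.029373 = 721.4781
Value (long) = (F − K)·e^(−rT) = (721.4781 − 796.09) × 0.971465 = -72.4828
Short position value = −(long value) = £72.48

£72.48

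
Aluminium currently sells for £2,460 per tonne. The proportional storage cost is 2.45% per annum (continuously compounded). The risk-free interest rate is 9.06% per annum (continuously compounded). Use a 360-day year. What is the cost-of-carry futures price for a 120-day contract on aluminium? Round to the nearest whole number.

Net carry = r + u − y = 0.0906 + 0.0245 − 0.0000 = 0.1151
F = S·e^((r+u−y)T) = 2460 · e^(0.1151 × 120/360) = 2460 · e^0.038367
= 2460 × 1.039113 = £2,556 per tonne

£2,556 per tonne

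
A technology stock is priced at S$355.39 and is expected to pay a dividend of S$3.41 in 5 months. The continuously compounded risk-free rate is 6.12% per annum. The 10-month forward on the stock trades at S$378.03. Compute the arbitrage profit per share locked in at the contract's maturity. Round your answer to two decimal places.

S$7.54 per share

PV(dividends) I = 3.41·e^(−0.0612·5/12) = 3.3241
Fair forward F* = (S − I)·e^(rT) = (355.39 − 3.3241)·e^0.051000 = 352.0659 × 1.052323 = 370.4870
Market S$378.03 > fair 370.4870: forward overpriced → cash-and-carry (borrow at r, buy the stock and collect the dividends, short the forward).
Profit at T = |F_mkt − F*| = |378.03 − 370.4870| = S$7.54 per share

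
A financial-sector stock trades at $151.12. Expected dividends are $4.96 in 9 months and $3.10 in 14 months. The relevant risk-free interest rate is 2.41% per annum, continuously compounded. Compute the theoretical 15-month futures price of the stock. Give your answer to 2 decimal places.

PV(dividends) I = 4.96·e^(−0.0241·9/12) + 3.10·e^(−0.0241·14/12)
I = 4.8712 + 3.0141 = 7.8853
F = (S − I)·e^(rT) = (151.12 − 7.8853) · e^(0.0241·15/12)
= 143.2347 · e^0.030125 = 143.2347 × 1.030583 = $147.62

$147.62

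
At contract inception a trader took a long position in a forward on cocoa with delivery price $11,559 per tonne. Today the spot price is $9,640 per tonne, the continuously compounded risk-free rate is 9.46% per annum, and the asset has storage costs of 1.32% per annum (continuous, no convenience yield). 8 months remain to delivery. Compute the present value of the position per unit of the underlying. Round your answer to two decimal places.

Current fair forward for the remaining 8 months: F = S·e^((r + u)·T), (r + u) = 0.0946 + 0.0132 = 0.1078
F = 9640 · e^(0.1078 × 8/12) = 9640 × 1.07451207 = 10358.2964
Value of long forward = (F − K)·e^(−rT) = (10358.2964 − 11559) · e^(−0.0946·8/12)
= -1200.7036 × 0.93888088 = -1127.32

-$1127.32 per tonne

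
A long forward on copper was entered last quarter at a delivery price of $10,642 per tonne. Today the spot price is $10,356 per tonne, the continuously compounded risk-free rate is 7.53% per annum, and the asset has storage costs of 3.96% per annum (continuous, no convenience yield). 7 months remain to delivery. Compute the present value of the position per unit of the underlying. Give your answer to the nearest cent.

$413.34 per tonne

Current fair forward for the remaining 7 months: F = S·e^((r + u)·T), (r + u) = 0.0753 + 0.0396 = 0.1149
F = 10356 · e^(0.1149 × 7/12) = 10356 × 1.06932221 = 11073.9008
Value of long forward = (F − K)·e^(−rT) = (11073.9008 − 10642) · e^(−0.0753·7/12)
= 431.9008 × 0.95702573 = 413.34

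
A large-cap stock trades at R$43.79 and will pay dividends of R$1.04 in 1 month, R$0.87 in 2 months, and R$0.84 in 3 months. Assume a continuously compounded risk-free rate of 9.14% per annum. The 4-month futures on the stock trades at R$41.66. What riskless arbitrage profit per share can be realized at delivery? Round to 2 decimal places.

R$0.69 per share

PV(dividends) I = 1.04·e^(−0.0914·1/12) + 0.87·e^(−0.0914·2/12) + 0.84·e^(−0.0914·3/12) = 2.7100
Fair futures F* = (S − I)·e^(rT) = (43.79 − 2.7100)·e^0.030467 = 41.0800 × 1.030936 = 42.3509
Market R$41.66 < fair 42.3509: forward underpriced → reverse cash-and-carry (short the stock, invest proceeds at r, pay the dividends, go long the forward).
Profit at T = |F_mkt − F*| = |41.66 − 42.3509| = R$0.69 per share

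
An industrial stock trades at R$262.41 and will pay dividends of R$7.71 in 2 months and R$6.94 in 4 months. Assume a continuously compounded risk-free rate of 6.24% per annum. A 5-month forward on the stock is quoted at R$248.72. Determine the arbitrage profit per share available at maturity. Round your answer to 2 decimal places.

PV(dividends) I = 7.71·e^(−0.0624·2/12) + 6.94·e^(−0.0624·4/12) = 14.4274
Fair forward F* = (S − I)·e^(rT) = (262.41 − 14.4274)·e^0.026000 = 247.9826 × 1.026341 = 254.5147
Market R$248.72 < fair 254.5147: forward underpriced → reverse cash-and-carry (short the stock, invest proceeds at r, pay the dividends, go long the forward).
Profit at T = |F_mkt − F*| = |248.72 − 254.5147| = R$5.79 per share

R$5.79 per share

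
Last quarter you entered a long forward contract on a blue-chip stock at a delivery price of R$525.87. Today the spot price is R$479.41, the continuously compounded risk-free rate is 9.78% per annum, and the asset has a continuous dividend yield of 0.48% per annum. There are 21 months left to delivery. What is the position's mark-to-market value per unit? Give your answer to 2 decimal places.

R$32.25

Current fair forward for the remaining 21 months: F = S·e^((r − q)·T), (r − q) = 0.0978 − 0.0048 = 0.0930
F = 479.41 · e^(0.0930 × 21/12) = 479.41 × 1.176742 = 564.1419
Value of long forward = (F − K)·e^(−rT) = (564.1419 − 525.87) · e^(−0.0978·21/12)
= 38.2719 × 0.842695 = 32.25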